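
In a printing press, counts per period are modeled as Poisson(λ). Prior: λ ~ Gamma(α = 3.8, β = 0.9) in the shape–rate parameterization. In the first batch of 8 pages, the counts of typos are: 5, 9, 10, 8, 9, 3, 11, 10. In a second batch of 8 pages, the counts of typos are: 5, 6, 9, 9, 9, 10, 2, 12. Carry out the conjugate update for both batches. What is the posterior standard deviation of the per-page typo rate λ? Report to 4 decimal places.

0.6767

With a Gamma(shape α, rate β) prior, the Poisson likelihood is conjugate: the posterior is Gamma(α + ΣXᵢ, β + n).
Batch 1: sum of counts S = 65 over n = 8 pages.
After batch 1: Gamma(α+S, β+n) = Gamma(3.8+65, 0.9+8) = Gamma(68.8, 8.9).
Batch 2: sum of counts S = 62 over n = 8 pages.
After batch 2: Gamma(α+S, β+n) = Gamma(68.8+62, 8.9+8) = Gamma(130.8, 16.9).
SD = √α/β = √130.8/16.9 = 0.6767.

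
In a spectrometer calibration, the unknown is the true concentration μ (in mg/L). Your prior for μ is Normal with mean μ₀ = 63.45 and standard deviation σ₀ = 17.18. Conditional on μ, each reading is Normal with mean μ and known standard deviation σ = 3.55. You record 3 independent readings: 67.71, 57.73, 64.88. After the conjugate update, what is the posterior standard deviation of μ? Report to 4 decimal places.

For Normal data with known variance σ², a Normal(μ₀, σ₀²) prior on μ is conjugate. Posterior precision = 1/σ₀² + n/σ²; posterior mean is the precision-weighted average of μ₀ and x̄.
σ₀² = 17.18² = 295.1524, σ² = 3.55² = 12.6025; σ² + n·σ₀² = 12.6025 + 3·295.1524 = 898.0597.
Posterior precision = 1/σ₀² + n/σ² = 1/295.1524 + 3/12.6025 = (σ² + n·σ₀²)/(σ₀²σ²) = 898.0597/(295.1524·12.6025); posterior variance σₙ² = σ₀²σ²/(σ² + n·σ₀²) = 295.1524·12.6025/898.0597 = 4.141883.
Posterior SD = √σₙ² = √(295.1524·12.6025/898.0597) = 2.0352.

2.0352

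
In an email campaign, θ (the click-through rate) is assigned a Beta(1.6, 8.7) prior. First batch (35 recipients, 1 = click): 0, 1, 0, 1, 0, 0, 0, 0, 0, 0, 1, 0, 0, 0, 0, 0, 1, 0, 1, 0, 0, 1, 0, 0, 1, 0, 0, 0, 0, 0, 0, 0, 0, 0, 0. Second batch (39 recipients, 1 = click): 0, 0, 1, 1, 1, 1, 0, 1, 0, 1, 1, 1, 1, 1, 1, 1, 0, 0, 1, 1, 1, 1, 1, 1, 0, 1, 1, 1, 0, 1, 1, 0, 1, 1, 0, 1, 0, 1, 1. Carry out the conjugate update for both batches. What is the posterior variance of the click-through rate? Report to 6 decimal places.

0.002880

The Beta prior is conjugate to a Binomial/Bernoulli likelihood; the update adds successes to α and failures to β.
After batch 1: Beta(1.6+7, 8.7+28) = Beta(8.6, 36.7).
After batch 2: Beta(8.6+28, 36.7+11) = Beta(36.6, 47.7).
Var = αβ/((α+β)²(α+β+1)) = 36.6·47.7/(84.3²·85.3) = 0.002880.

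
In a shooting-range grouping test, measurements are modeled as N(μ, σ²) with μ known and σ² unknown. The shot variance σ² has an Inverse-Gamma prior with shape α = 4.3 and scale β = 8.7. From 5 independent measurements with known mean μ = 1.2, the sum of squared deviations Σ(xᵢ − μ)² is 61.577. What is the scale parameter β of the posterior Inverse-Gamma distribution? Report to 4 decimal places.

With known mean μ and an Inverse-Gamma(α, β) prior on σ², the Normal likelihood is conjugate: posterior is Inv-Gamma(α + n/2, β + Σ(xᵢ−μ)²/2).
Posterior: Inv-Gamma(4.3 + 5/2, 8.7 + 61.577/2) = Inv-Gamma(6.80, 39.4885).
Posterior β = 39.4885.

39.4885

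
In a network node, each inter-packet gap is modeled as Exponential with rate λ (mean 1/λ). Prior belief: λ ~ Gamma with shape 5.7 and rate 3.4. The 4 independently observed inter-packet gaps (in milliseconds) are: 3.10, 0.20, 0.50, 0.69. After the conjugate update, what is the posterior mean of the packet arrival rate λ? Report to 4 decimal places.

1.2294

With a Gamma(shape α, rate β) prior on the exponential rate λ, the posterior after n observations with total T = Σxᵢ is Gamma(α+n, β+T).
Sum of observations T = 4.49 milliseconds; n = 4.
Posterior: Gamma(5.7+4, 3.4+4.49) = Gamma(9.7, 7.89).
Posterior mean of λ = α/β = 9.7/7.89 = 1.2294.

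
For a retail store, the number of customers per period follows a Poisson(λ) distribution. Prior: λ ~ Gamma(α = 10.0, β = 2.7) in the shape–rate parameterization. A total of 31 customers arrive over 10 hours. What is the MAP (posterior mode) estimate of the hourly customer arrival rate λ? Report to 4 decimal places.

3.1496

With a Gamma(shape α, rate β) prior, the Poisson likelihood is conjugate: the posterior is Gamma(α + ΣXᵢ, β + n).
Posterior: Gamma(α+S, β+n) = Gamma(10.0+31, 2.7+10) = Gamma(41.0, 12.7).
Mode of Gamma(α,β) for α≥1 is (α−1)/β = 40.0/12.7 = 3.1496.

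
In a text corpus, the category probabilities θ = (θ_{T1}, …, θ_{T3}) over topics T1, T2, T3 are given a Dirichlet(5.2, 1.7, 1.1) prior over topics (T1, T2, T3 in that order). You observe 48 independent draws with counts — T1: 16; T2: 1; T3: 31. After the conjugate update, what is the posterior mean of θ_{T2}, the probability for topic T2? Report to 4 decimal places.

The Dirichlet prior is conjugate to the Multinomial likelihood: each posterior αⱼ = prior αⱼ + observed count nⱼ.
Posterior concentration: (21.2, 2.7, 32.1), total = 56.0.
E[θ_{T2}|data] = α_{T2}/Σα = 2.7/56.0 = 0.0482.

0.0482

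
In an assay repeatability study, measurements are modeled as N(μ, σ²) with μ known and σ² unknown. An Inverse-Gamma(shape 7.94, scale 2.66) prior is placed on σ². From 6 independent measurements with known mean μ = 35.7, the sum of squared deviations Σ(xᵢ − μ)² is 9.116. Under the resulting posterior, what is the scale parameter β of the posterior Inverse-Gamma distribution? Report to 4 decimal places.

With known mean μ and an Inverse-Gamma(α, β) prior on σ², the Normal likelihood is conjugate: posterior is Inv-Gamma(α + n/2, β + Σ(xᵢ−μ)²/2).
Posterior: Inv-Gamma(7.94 + 6/2, 2.66 + 9.116/2) = Inv-Gamma(10.94, 7.2180).
Posterior β = 7.2180.

7.2180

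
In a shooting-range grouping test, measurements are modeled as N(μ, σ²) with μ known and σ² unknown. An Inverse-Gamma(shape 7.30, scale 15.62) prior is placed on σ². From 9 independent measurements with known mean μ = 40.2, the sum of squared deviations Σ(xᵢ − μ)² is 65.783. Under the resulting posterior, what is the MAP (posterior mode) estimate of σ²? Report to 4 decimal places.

3.7900

With known mean μ and an Inverse-Gamma(α, β) prior on σ², the Normal likelihood is conjugate: posterior is Inv-Gamma(α + n/2, β + Σ(xᵢ−μ)²/2).
Posterior: Inv-Gamma(7.30 + 9/2, 15.62 + 65.783/2) = Inv-Gamma(11.80, 48.5115).
Mode = β/(α+1) = 48.5115/12.80 = 3.7900.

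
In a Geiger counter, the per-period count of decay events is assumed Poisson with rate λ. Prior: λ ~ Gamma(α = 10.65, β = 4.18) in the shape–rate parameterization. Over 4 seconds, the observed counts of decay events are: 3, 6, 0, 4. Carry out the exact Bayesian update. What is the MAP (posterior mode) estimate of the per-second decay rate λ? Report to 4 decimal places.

2.7689

With a Gamma(shape α, rate β) prior, the Poisson likelihood is conjugate: the posterior is Gamma(α + ΣXᵢ, β + n).
Sum of counts S = 13 over n = 4 seconds.
Posterior: Gamma(α+S, β+n) = Gamma(10.65+13, 4.18+4) = Gamma(23.65, 8.18).
Mode of Gamma(α,β) for α≥1 is (α−1)/β = 22.65/8.18 = 2.7689.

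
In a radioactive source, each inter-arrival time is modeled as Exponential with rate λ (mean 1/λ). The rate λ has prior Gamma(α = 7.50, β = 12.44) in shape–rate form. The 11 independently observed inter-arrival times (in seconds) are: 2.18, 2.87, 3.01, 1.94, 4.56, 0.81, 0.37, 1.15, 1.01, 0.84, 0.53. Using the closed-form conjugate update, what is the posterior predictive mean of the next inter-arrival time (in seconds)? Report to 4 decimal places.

1.8120

With a Gamma(shape α, rate β) prior on the exponential rate λ, the posterior after n observations with total T = Σxᵢ is Gamma(α+n, β+T).
Sum of observations T = 19.27 seconds; n = 11.
Posterior: Gamma(7.50+11, 12.44+19.27) = Gamma(18.50, 31.71).
The predictive distribution for the next observation is Lomax; its mean is β/(α−1) = 31.71/17.50 = 1.8120.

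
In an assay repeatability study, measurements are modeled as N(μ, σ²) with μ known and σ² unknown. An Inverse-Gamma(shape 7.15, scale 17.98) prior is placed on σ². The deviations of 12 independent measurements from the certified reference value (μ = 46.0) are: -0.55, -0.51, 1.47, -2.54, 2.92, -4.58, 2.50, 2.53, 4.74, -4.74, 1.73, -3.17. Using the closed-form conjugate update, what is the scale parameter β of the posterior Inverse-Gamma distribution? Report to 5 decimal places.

With known mean μ and an Inverse-Gamma(α, β) prior on σ², the Normal likelihood is conjugate: posterior is Inv-Gamma(α + n/2, β + Σ(xᵢ−μ)²/2).
Σ(xᵢ−μ)² = (-0.55)² + (-0.51)² + (1.47)² + (-2.54)² + (2.92)² + (-4.58)² + (2.50)² + (2.53)² + (4.74)² + (-4.74)² + (1.73)² + (-3.17)² = 109.3058.
Posterior: Inv-Gamma(7.15 + 12/2, 17.98 + 109.3058/2) = Inv-Gamma(13.15, 72.63290).
Posterior β = 72.63290.

72.63290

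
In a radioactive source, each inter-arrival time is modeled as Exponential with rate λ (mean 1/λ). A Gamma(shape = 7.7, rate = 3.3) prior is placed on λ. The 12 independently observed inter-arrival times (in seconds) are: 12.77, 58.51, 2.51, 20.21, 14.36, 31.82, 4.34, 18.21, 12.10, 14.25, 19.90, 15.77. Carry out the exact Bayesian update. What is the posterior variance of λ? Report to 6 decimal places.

With a Gamma(shape α, rate β) prior on the exponential rate λ, the posterior after n observations with total T = Σxᵢ is Gamma(α+n, β+T).
Sum of observations T = 224.75 seconds; n = 12.
Posterior: Gamma(7.7+12, 3.3+224.75) = Gamma(19.7, 228.05).
Var = α/β² = 0.000379.

0.000379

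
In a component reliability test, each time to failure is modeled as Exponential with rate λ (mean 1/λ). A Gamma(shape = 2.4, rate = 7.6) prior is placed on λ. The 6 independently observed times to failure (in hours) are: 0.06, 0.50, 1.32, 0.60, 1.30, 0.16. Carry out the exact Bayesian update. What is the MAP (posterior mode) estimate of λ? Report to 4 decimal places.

0.6412

With a Gamma(shape α, rate β) prior on the exponential rate λ, the posterior after n observations with total T = Σxᵢ is Gamma(α+n, β+T).
Sum of observations T = 3.94 hours; n = 6.
Posterior: Gamma(2.4+6, 7.6+3.94) = Gamma(8.4, 11.54).
Mode = (α−1)/β = 0.6412.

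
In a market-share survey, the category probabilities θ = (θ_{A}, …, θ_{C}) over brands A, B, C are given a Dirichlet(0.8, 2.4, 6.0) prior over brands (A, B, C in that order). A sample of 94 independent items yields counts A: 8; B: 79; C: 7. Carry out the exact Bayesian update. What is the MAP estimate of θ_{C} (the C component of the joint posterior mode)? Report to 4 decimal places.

The Dirichlet prior is conjugate to the Multinomial likelihood: each posterior αⱼ = prior αⱼ + observed count nⱼ.
Posterior concentration: (8.8, 81.4, 13.0), total = 103.2.
Joint mode component: (α_{C}−1)/(Σα−K) = 12.0/100.2 = 0.1198.

0.1198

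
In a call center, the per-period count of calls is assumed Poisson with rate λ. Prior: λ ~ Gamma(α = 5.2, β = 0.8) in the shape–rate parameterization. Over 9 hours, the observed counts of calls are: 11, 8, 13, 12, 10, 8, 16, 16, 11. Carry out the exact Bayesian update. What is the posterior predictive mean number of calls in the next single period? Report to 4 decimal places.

11.2449

With a Gamma(shape α, rate β) prior, the Poisson likelihood is conjugate: the posterior is Gamma(α + ΣXᵢ, β + n).
Sum of counts S = 105 over n = 9 hours.
Posterior: Gamma(α+S, β+n) = Gamma(5.2+105, 0.8+9) = Gamma(110.2, 9.8).
The predictive distribution for one future period is NegBinom with mean α/β = 11.2449.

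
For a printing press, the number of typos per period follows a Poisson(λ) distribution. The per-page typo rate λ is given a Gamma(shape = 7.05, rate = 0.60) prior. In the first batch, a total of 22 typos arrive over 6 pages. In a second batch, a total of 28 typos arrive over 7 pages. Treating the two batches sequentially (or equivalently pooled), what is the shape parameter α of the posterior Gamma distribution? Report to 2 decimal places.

57.05

With a Gamma(shape α, rate β) prior, the Poisson likelihood is conjugate: the posterior is Gamma(α + ΣXᵢ, β + n).
After batch 1: Gamma(α+S, β+n) = Gamma(7.05+22, 0.60+6) = Gamma(29.05, 6.60).
After batch 2: Gamma(α+S, β+n) = Gamma(29.05+28, 6.60+7) = Gamma(57.05, 13.60).
Posterior α = 57.05.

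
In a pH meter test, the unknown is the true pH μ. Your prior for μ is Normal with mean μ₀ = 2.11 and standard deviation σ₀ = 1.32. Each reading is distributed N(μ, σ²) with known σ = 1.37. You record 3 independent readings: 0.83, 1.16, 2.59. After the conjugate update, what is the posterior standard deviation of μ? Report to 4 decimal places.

For Normal data with known variance σ², a Normal(μ₀, σ₀²) prior on μ is conjugate. Posterior precision = 1/σ₀² + n/σ²; posterior mean is the precision-weighted average of μ₀ and x̄.
σ₀² = 1.32² = 1.7424, σ² = 1.37² = 1.8769; σ² + n·σ₀² = 1.8769 + 3·1.7424 = 7.1041.
Posterior precision = 1/σ₀² + n/σ² = 1/1.7424 + 3/1.8769 = (σ² + n·σ₀²)/(σ₀²σ²) = 7.1041/(1.7424·1.8769); posterior variance σₙ² = σ₀²σ²/(σ² + n·σ₀²) = 1.7424·1.8769/7.1041 = 0.460341.
Posterior SD = √σₙ² = √(1.7424·1.8769/7.1041) = 0.6785.

0.6785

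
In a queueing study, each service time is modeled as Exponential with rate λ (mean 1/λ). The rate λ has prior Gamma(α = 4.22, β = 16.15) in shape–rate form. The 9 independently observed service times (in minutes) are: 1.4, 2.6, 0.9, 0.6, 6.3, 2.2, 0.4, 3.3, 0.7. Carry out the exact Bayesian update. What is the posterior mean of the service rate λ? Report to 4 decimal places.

0.3826

With a Gamma(shape α, rate β) prior on the exponential rate λ, the posterior after n observations with total T = Σxᵢ is Gamma(α+n, β+T).
Sum of observations T = 18.4 minutes; n = 9.
Posterior: Gamma(4.22+9, 16.15+18.4) = Gamma(13.22, 34.55).
Posterior mean of λ = α/β = 13.22/34.55 = 0.3826.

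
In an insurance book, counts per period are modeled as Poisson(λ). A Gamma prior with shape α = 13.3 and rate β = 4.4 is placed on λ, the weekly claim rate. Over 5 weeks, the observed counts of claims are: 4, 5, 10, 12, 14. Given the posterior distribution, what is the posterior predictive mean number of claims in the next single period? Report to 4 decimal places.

With a Gamma(shape α, rate β) prior, the Poisson likelihood is conjugate: the posterior is Gamma(α + ΣXᵢ, β + n).
Sum of counts S = 45 over n = 5 weeks.
Posterior: Gamma(α+S, β+n) = Gamma(13.3+45, 4.4+5) = Gamma(58.3, 9.4).
The predictive distribution for one future period is NegBinom with mean α/β = 6.2021.

6.2021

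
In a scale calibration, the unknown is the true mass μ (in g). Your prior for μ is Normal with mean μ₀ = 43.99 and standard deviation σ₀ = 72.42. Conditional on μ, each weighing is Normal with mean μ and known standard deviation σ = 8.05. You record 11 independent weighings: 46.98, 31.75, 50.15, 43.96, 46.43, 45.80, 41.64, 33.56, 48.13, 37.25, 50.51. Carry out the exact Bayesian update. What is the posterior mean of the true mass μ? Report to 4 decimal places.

43.2881

For Normal data with known variance σ², a Normal(μ₀, σ₀²) prior on μ is conjugate. Posterior precision = 1/σ₀² + n/σ²; posterior mean is the precision-weighted average of μ₀ and x̄.
Σxᵢ = 46.98 + 31.75 + 50.15 + 43.96 + 46.43 + 45.80 + 41.64 + 33.56 + 48.13 + 37.25 + 50.51 = 476.16, so n·x̄ = 476.16.
σ₀² = 72.42² = 5244.6564, σ² = 8.05² = 64.8025; σ² + n·σ₀² = 64.8025 + 11·5244.6564 = 57756.0229.
Posterior mean = (μ₀/σ₀² + n·x̄/σ²)/(1/σ₀² + n/σ²) = (σ²·μ₀ + σ₀²·n·x̄)/(σ² + n·σ₀²) = (64.8025·43.99 + 5244.6564·476.16)/57756.0229 = 2500146.253399/57756.0229 = 43.2881.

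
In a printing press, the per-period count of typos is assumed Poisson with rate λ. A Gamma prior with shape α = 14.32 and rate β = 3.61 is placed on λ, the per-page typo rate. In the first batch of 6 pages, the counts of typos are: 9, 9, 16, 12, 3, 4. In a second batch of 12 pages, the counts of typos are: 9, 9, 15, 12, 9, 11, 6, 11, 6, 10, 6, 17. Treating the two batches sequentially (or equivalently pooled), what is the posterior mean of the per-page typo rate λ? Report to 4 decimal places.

With a Gamma(shape α, rate β) prior, the Poisson likelihood is conjugate: the posterior is Gamma(α + ΣXᵢ, β + n).
Batch 1: sum of counts S = 53 over n = 6 pages.
After batch 1: Gamma(α+S, β+n) = Gamma(14.32+53, 3.61+6) = Gamma(67.32, 9.61).
Batch 2: sum of counts S = 121 over n = 12 pages.
After batch 2: Gamma(α+S, β+n) = Gamma(67.32+121, 9.61+12) = Gamma(188.32, 21.61).
Posterior mean = α/β = 188.32/21.61 = 8.7145.

8.7145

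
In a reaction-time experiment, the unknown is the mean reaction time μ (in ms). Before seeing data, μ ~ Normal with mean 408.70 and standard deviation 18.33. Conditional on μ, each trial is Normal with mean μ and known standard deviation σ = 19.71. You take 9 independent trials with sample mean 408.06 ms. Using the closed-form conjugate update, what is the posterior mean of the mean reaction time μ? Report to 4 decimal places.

For Normal data with known variance σ², a Normal(μ₀, σ₀²) prior on μ is conjugate. Posterior precision = 1/σ₀² + n/σ²; posterior mean is the precision-weighted average of μ₀ and x̄.
n·x̄ = 9·408.06 = 3672.54.
σ₀² = 18.33² = 335.9889, σ² = 19.71² = 388.4841; σ² + n·σ₀² = 388.4841 + 9·335.9889 = 3412.3842.
Posterior mean = (μ₀/σ₀² + n·x̄/σ²)/(1/σ₀² + n/σ²) = (σ²·μ₀ + σ₀²·n·x̄)/(σ² + n·σ₀²) = (388.4841·408.70 + 335.9889·3672.54)/3412.3842 = 1392706.126476/3412.3842 = 408.1329.

408.1329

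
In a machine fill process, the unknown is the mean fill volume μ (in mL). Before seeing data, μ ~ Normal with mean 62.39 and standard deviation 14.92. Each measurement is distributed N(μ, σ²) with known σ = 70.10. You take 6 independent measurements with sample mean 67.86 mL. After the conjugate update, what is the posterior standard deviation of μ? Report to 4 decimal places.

13.2300

For Normal data with known variance σ², a Normal(μ₀, σ₀²) prior on μ is conjugate. Posterior precision = 1/σ₀² + n/σ²; posterior mean is the precision-weighted average of μ₀ and x̄.
σ₀² = 14.92² = 222.6064, σ² = 70.10² = 4914.01; σ² + n·σ₀² = 4914.01 + 6·222.6064 = 6249.6484.
Posterior precision = 1/σ₀² + n/σ² = 1/222.6064 + 6/4914.01 = (σ² + n·σ₀²)/(σ₀²σ²) = 6249.6484/(222.6064·4914.01); posterior variance σₙ² = σ₀²σ²/(σ² + n·σ₀²) = 222.6064·4914.01/6249.6484 = 175.032259.
Posterior SD = √σₙ² = √(222.6064·4914.01/6249.6484) = 13.2300.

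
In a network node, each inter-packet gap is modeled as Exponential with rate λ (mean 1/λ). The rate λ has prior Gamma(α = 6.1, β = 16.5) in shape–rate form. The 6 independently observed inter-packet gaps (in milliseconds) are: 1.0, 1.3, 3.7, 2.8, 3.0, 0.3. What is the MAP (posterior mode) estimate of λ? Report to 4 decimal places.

0.3881

With a Gamma(shape α, rate β) prior on the exponential rate λ, the posterior after n observations with total T = Σxᵢ is Gamma(α+n, β+T).
Sum of observations T = 12.1 milliseconds; n = 6.
Posterior: Gamma(6.1+6, 16.5+12.1) = Gamma(12.1, 28.6).
Mode = (α−1)/β = 0.3881.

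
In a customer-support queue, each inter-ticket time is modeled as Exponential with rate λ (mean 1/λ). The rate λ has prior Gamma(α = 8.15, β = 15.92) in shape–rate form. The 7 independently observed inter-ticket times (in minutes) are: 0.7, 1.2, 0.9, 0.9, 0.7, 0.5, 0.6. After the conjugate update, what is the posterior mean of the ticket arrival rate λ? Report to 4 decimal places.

With a Gamma(shape α, rate β) prior on the exponential rate λ, the posterior after n observations with total T = Σxᵢ is Gamma(α+n, β+T).
Sum of observations T = 5.5 minutes; n = 7.
Posterior: Gamma(8.15+7, 15.92+5.5) = Gamma(15.15, 21.42).
Posterior mean of λ = α/β = 15.15/21.42 = 0.7073.

0.7073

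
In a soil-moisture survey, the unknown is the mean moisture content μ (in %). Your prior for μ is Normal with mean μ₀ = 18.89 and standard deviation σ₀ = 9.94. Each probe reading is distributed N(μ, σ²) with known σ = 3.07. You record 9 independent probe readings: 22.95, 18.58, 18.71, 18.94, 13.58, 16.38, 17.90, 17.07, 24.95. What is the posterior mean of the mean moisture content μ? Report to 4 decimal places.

For Normal data with known variance σ², a Normal(μ₀, σ₀²) prior on μ is conjugate. Posterior precision = 1/σ₀² + n/σ²; posterior mean is the precision-weighted average of μ₀ and x̄.
Σxᵢ = 22.95 + 18.58 + 18.71 + 18.94 + 13.58 + 16.38 + 17.90 + 17.07 + 24.95 = 169.06, so n·x̄ = 169.06.
σ₀² = 9.94² = 98.8036, σ² = 3.07² = 9.4249; σ² + n·σ₀² = 9.4249 + 9·98.8036 = 898.6573.
Posterior mean = (μ₀/σ₀² + n·x̄/σ²)/(1/σ₀² + n/σ²) = (σ²·μ₀ + σ₀²·n·x̄)/(σ² + n·σ₀²) = (9.4249·18.89 + 98.8036·169.06)/898.6573 = 16881.772977/898.6573 = 18.7856.

18.7856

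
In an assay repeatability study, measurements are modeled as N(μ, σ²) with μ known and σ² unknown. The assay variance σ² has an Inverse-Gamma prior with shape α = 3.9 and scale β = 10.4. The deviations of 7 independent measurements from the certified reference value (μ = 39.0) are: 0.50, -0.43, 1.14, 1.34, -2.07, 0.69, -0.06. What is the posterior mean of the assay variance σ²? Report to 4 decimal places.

With known mean μ and an Inverse-Gamma(α, β) prior on σ², the Normal likelihood is conjugate: posterior is Inv-Gamma(α + n/2, β + Σ(xᵢ−μ)²/2).
Σ(xᵢ−μ)² = (0.50)² + (-0.43)² + (1.14)² + (1.34)² + (-2.07)² + (0.69)² + (-0.06)² = 8.2947.
Posterior: Inv-Gamma(3.9 + 7/2, 10.4 + 8.2947/2) = Inv-Gamma(7.40, 14.54735).
E[σ²|data] = β/(α−1) = 14.54735/6.40 = 2.2730.

2.2730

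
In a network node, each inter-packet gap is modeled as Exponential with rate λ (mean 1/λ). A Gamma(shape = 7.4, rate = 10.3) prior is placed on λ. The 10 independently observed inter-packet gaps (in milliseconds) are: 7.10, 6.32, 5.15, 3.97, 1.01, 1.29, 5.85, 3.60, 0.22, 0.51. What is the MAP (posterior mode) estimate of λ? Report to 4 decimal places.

With a Gamma(shape α, rate β) prior on the exponential rate λ, the posterior after n observations with total T = Σxᵢ is Gamma(α+n, β+T).
Sum of observations T = 35.02 milliseconds; n = 10.
Posterior: Gamma(7.4+10, 10.3+35.02) = Gamma(17.4, 45.32).
Mode = (α−1)/β = 0.3619.

0.3619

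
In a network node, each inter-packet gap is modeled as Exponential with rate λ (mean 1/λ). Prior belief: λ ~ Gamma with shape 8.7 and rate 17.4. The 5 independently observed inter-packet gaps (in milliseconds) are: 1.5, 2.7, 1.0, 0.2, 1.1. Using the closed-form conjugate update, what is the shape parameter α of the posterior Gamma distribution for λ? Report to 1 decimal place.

13.7

With a Gamma(shape α, rate β) prior on the exponential rate λ, the posterior after n observations with total T = Σxᵢ is Gamma(α+n, β+T).
Sum of observations T = 6.5 milliseconds; n = 5.
Posterior: Gamma(8.7+5, 17.4+6.5) = Gamma(13.7, 23.9).
Posterior α = 13.7.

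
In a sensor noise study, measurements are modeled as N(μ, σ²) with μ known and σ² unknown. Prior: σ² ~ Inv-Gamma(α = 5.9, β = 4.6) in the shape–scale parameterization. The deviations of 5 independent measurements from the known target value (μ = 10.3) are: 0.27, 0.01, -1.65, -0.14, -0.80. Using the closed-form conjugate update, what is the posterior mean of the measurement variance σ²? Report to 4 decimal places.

With known mean μ and an Inverse-Gamma(α, β) prior on σ², the Normal likelihood is conjugate: posterior is Inv-Gamma(α + n/2, β + Σ(xᵢ−μ)²/2).
Σ(xᵢ−μ)² = (0.27)² + (0.01)² + (-1.65)² + (-0.14)² + (-0.80)² = 3.4551.
Posterior: Inv-Gamma(5.9 + 5/2, 4.6 + 3.4551/2) = Inv-Gamma(8.40, 6.32755).
E[σ²|data] = β/(α−1) = 6.32755/7.40 = 0.8551.

0.8551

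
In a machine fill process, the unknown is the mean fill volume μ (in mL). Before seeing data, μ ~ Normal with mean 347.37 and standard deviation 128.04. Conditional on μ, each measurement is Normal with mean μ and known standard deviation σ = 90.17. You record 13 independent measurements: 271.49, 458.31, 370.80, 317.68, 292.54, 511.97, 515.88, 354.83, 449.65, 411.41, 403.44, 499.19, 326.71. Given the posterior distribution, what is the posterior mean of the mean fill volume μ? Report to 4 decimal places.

396.8730

For Normal data with known variance σ², a Normal(μ₀, σ₀²) prior on μ is conjugate. Posterior precision = 1/σ₀² + n/σ²; posterior mean is the precision-weighted average of μ₀ and x̄.
Σxᵢ = 271.49 + 458.31 + 370.80 + 317.68 + 292.54 + 511.97 + 515.88 + 354.83 + 449.65 + 411.41 + 403.44 + 499.19 + 326.71 = 5183.9, so n·x̄ = 5183.9.
σ₀² = 128.04² = 16394.2416, σ² = 90.17² = 8130.6289; σ² + n·σ₀² = 8130.6289 + 13·16394.2416 = 221255.7697.
Posterior mean = (μ₀/σ₀² + n·x̄/σ²)/(1/σ₀² + n/σ²) = (σ²·μ₀ + σ₀²·n·x̄)/(σ² + n·σ₀²) = (8130.6289·347.37 + 16394.2416·5183.9)/221255.7697 = 87810445.591233/221255.7697 = 396.8730.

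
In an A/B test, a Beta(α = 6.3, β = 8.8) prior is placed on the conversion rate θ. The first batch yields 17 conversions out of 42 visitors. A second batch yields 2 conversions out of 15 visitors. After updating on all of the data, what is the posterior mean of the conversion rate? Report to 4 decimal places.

The Beta prior is conjugate to a Binomial/Bernoulli likelihood; the update adds successes to α and failures to β.
After batch 1: Beta(6.3+17, 8.8+25) = Beta(23.3, 33.8).
After batch 2: Beta(23.3+2, 33.8+13) = Beta(25.3, 46.8).
Posterior mean = α/(α+β) = 25.3/72.1 = 0.3509.

0.3509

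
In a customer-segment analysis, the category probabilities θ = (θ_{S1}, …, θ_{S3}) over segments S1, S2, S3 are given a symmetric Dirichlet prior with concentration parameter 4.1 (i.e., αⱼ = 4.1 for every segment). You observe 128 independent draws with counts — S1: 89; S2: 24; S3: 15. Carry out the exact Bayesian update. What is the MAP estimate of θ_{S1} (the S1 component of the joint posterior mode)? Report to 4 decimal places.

The Dirichlet prior is conjugate to the Multinomial likelihood: each posterior αⱼ = prior αⱼ + observed count nⱼ.
Posterior concentration: (93.1, 28.1, 19.1), total = 140.3.
Joint mode component: (α_{S1}−1)/(Σα−K) = 92.1/137.3 = 0.6708.

0.6708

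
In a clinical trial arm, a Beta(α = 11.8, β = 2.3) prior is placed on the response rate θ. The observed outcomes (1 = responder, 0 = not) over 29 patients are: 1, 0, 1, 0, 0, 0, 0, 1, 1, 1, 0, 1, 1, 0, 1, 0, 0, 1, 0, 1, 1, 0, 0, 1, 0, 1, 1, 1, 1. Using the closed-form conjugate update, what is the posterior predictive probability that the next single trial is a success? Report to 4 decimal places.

0.6450

The Beta prior is conjugate to a Binomial/Bernoulli likelihood; the update adds successes to α and failures to β.
Posterior: Beta(α+k, β+n−k) = Beta(11.8+16, 2.3+13) = Beta(27.8, 15.3).
For a single future Bernoulli trial, P(success | data) = α/(α+β) = 0.6450.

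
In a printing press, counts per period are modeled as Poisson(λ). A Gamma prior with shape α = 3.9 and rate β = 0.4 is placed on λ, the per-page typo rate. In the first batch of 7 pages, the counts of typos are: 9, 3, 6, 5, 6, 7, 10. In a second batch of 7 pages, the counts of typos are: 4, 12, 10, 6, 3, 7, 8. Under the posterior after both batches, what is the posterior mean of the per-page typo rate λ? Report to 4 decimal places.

6.9375

With a Gamma(shape α, rate β) prior, the Poisson likelihood is conjugate: the posterior is Gamma(α + ΣXᵢ, β + n).
Batch 1: sum of counts S = 46 over n = 7 pages.
After batch 1: Gamma(α+S, β+n) = Gamma(3.9+46, 0.4+7) = Gamma(49.9, 7.4).
Batch 2: sum of counts S = 50 over n = 7 pages.
After batch 2: Gamma(α+S, β+n) = Gamma(49.9+50, 7.4+7) = Gamma(99.9, 14.4).
Posterior mean = α/β = 99.9/14.4 = 6.9375.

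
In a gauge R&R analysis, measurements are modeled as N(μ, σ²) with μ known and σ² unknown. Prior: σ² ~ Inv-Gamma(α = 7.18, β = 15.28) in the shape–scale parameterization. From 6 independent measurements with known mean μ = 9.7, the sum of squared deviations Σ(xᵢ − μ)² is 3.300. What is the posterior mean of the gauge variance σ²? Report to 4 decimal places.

With known mean μ and an Inverse-Gamma(α, β) prior on σ², the Normal likelihood is conjugate: posterior is Inv-Gamma(α + n/2, β + Σ(xᵢ−μ)²/2).
Posterior: Inv-Gamma(7.18 + 6/2, 15.28 + 3.300/2) = Inv-Gamma(10.18, 16.9300).
E[σ²|data] = β/(α−1) = 16.9300/9.18 = 1.8442.

1.8442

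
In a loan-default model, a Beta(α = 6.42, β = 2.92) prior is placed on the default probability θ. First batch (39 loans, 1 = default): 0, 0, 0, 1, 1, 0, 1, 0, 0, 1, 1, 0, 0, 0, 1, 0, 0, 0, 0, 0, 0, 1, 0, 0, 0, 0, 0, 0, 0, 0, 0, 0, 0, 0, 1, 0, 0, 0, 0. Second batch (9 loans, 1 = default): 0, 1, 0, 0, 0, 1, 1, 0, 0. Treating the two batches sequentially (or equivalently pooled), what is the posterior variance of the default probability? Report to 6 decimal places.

The Beta prior is conjugate to a Binomial/Bernoulli likelihood; the update adds successes to α and failures to β.
After batch 1: Beta(6.42+8, 2.92+31) = Beta(14.42, 33.92).
After batch 2: Beta(14.42+3, 33.92+6) = Beta(17.42, 39.92).
Var = αβ/((α+β)²(α+β+1)) = 17.42·39.92/(57.34²·58.34) = 0.003625.

0.003625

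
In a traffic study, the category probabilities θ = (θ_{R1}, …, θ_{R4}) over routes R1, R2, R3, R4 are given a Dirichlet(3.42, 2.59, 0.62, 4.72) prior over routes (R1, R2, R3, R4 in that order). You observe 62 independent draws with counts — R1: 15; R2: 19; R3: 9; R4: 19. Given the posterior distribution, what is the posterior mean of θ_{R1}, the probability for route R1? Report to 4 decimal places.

0.2511

The Dirichlet prior is conjugate to the Multinomial likelihood: each posterior αⱼ = prior αⱼ + observed count nⱼ.
Posterior concentration: (18.42, 21.59, 9.62, 23.72), total = 73.35.
E[θ_{R1}|data] = α_{R1}/Σα = 18.42/73.35 = 0.2511.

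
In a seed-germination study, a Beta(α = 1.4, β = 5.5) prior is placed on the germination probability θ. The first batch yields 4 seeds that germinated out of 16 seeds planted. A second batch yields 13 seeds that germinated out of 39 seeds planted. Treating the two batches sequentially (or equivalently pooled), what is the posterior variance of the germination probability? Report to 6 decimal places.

The Beta prior is conjugate to a Binomial/Bernoulli likelihood; the update adds successes to α and failures to β.
After batch 1: Beta(1.4+4, 5.5+12) = Beta(5.4, 17.5).
After batch 2: Beta(5.4+13, 17.5+26) = Beta(18.4, 43.5).
Var = αβ/((α+β)²(α+β+1)) = 18.4·43.5/(61.9²·62.9) = 0.003321.

0.003321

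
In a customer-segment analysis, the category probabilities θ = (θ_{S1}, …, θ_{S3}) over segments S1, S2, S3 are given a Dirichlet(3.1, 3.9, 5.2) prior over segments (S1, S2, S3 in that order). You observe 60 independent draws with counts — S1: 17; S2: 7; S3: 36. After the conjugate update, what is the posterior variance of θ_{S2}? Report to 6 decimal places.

The Dirichlet prior is conjugate to the Multinomial likelihood: each posterior αⱼ = prior αⱼ + observed count nⱼ.
Posterior concentration: (20.1, 10.9, 41.2), total = 72.2.
Var[θ_j] = α_j(Σα−α_j)/((Σα)²(Σα+1)) = 10.9·61.3/(72.2²·73.2) = 0.001751.

0.001751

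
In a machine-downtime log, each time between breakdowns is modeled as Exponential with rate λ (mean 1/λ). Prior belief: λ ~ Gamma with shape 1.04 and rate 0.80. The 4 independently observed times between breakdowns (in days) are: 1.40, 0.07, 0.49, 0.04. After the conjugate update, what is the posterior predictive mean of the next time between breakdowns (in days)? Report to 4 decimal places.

With a Gamma(shape α, rate β) prior on the exponential rate λ, the posterior after n observations with total T = Σxᵢ is Gamma(α+n, β+T).
Sum of observations T = 2.00 days; n = 4.
Posterior: Gamma(1.04+4, 0.80+2.00) = Gamma(5.04, 2.80).
The predictive distribution for the next observation is Lomax; its mean is β/(α−1) = 2.80/4.04 = 0.6931.

0.6931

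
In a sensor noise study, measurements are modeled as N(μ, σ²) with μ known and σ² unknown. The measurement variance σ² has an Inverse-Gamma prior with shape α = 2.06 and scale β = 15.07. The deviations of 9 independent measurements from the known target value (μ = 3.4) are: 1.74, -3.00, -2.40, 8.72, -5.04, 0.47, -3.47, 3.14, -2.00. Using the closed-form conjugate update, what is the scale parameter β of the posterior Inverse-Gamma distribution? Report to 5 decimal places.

With known mean μ and an Inverse-Gamma(α, β) prior on σ², the Normal likelihood is conjugate: posterior is Inv-Gamma(α + n/2, β + Σ(xᵢ−μ)²/2).
Σ(xᵢ−μ)² = (1.74)² + (-3.00)² + (-2.40)² + (8.72)² + (-5.04)² + (0.47)² + (-3.47)² + (3.14)² + (-2.00)² = 145.3490.
Posterior: Inv-Gamma(2.06 + 9/2, 15.07 + 145.3490/2) = Inv-Gamma(6.56, 87.74450).
Posterior β = 87.74450.

87.74450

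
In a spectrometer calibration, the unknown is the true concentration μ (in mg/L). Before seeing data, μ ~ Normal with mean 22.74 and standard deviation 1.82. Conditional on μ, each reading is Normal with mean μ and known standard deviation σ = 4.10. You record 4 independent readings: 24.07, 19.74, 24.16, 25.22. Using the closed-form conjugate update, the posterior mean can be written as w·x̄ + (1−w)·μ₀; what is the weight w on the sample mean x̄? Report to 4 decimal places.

For Normal data with known variance σ², a Normal(μ₀, σ₀²) prior on μ is conjugate. Posterior precision = 1/σ₀² + n/σ²; posterior mean is the precision-weighted average of μ₀ and x̄.
σ₀² = 1.82² = 3.3124, σ² = 4.10² = 16.81. Prior precision 1/σ₀² = 1/3.3124; data precision n/σ² = 4/16.81.
w = (n/σ²)/(1/σ₀² + n/σ²) = n·σ₀²/(σ² + n·σ₀²) = 4·3.3124/(16.81 + 4·3.3124) = 13.2496/30.0596 = 0.4408.

0.4408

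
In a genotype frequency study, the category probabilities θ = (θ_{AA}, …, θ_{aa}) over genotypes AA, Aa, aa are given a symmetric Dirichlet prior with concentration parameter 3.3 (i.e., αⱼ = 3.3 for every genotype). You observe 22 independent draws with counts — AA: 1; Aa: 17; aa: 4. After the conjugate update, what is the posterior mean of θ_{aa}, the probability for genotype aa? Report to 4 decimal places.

0.2288

The Dirichlet prior is conjugate to the Multinomial likelihood: each posterior αⱼ = prior αⱼ + observed count nⱼ.
Posterior concentration: (4.3, 20.3, 7.3), total = 31.9.
E[θ_{aa}|data] = α_{aa}/Σα = 7.3/31.9 = 0.2288.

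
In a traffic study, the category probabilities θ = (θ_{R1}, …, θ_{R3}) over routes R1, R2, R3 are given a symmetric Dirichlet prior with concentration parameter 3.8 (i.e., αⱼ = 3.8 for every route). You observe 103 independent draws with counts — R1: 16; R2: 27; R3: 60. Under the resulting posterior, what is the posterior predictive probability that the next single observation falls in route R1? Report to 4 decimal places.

The Dirichlet prior is conjugate to the Multinomial likelihood: each posterior αⱼ = prior αⱼ + observed count nⱼ.
Posterior concentration: (19.8, 30.8, 63.8), total = 114.4.
P(next = R1 | data) = α_{R1}/Σα = 0.1731.

0.1731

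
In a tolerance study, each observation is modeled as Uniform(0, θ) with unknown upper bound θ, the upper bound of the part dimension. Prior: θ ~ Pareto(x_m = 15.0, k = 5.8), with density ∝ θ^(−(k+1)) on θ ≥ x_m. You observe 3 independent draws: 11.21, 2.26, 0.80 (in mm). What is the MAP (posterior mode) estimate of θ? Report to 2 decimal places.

15.00

A Pareto(scale x_m, shape k) prior on the upper bound θ of Uniform(0, θ) is conjugate: posterior is Pareto(max(x_m, max xᵢ), k + n).
Sample maximum = 11.21; prior scale x_m = 15.0 → posterior scale = max = 15.00.
Posterior shape = 5.8 + 3 = 8.8.
The Pareto density is decreasing on [x_m, ∞), so the mode is x_m = 15.00.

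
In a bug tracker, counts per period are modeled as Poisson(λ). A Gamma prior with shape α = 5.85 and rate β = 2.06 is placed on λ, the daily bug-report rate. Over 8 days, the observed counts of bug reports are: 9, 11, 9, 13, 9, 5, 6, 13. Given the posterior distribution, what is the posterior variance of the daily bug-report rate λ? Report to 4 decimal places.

With a Gamma(shape α, rate β) prior, the Poisson likelihood is conjugate: the posterior is Gamma(α + ΣXᵢ, β + n).
Sum of counts S = 75 over n = 8 days.
Posterior: Gamma(α+S, β+n) = Gamma(5.85+75, 2.06+8) = Gamma(80.85, 10.06).
Var = α/β² = 80.85/10.06² = 0.7989.

0.7989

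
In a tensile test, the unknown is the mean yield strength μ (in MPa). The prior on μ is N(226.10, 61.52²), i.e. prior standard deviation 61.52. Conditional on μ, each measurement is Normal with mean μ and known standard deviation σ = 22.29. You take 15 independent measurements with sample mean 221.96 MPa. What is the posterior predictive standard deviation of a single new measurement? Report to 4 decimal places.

23.0148

For Normal data with known variance σ², a Normal(μ₀, σ₀²) prior on μ is conjugate. Posterior precision = 1/σ₀² + n/σ²; posterior mean is the precision-weighted average of μ₀ and x̄.
σ₀² = 61.52² = 3784.7104, σ² = 22.29² = 496.8441; σ² + n·σ₀² = 496.8441 + 15·3784.7104 = 57267.5001.
Posterior precision = 1/σ₀² + n/σ² = 1/3784.7104 + 15/496.8441 = (σ² + n·σ₀²)/(σ₀²σ²) = 57267.5001/(3784.7104·496.8441); posterior variance σₙ² = σ₀²σ²/(σ² + n·σ₀²) = 3784.7104·496.8441/57267.5001 = 32.835570.
Predictive variance for one new observation = σₙ² + σ² = 3784.7104·496.8441/57267.5001 + 496.8441 = σ²·(σ₀² + 57267.5001)/57267.5001 = 496.8441·61052.2105/57267.5001 = 529.679670; SD = √(496.8441·61052.2105/57267.5001) = 23.0148.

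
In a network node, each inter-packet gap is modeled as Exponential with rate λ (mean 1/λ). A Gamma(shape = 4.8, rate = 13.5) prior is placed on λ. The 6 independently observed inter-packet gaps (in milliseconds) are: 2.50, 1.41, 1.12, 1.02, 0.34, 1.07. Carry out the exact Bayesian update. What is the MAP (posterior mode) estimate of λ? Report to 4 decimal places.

With a Gamma(shape α, rate β) prior on the exponential rate λ, the posterior after n observations with total T = Σxᵢ is Gamma(α+n, β+T).
Sum of observations T = 7.46 milliseconds; n = 6.
Posterior: Gamma(4.8+6, 13.5+7.46) = Gamma(10.8, 20.96).
Mode = (α−1)/β = 0.4676.

0.4676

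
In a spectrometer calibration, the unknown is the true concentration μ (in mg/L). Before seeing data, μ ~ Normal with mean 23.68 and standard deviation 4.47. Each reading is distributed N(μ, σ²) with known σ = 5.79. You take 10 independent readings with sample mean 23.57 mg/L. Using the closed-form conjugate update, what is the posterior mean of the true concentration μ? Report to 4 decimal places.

For Normal data with known variance σ², a Normal(μ₀, σ₀²) prior on μ is conjugate. Posterior precision = 1/σ₀² + n/σ²; posterior mean is the precision-weighted average of μ₀ and x̄.
n·x̄ = 10·23.57 = 235.7.
σ₀² = 4.47² = 19.9809, σ² = 5.79² = 33.5241; σ² + n·σ₀² = 33.5241 + 10·19.9809 = 233.3331.
Posterior mean = (μ₀/σ₀² + n·x̄/σ²)/(1/σ₀² + n/σ²) = (σ²·μ₀ + σ₀²·n·x̄)/(σ² + n·σ₀²) = (33.5241·23.68 + 19.9809·235.7)/233.3331 = 5503.348818/233.3331 = 23.5858.

23.5858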